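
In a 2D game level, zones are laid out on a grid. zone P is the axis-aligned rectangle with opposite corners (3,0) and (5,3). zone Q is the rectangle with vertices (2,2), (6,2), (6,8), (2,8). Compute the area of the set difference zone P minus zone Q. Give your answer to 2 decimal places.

4.00

|zone P∩zone Q|: x∈[3,5], y∈[2,3] → 2·1 = 2.
|zone P| = 6.
|zone P ∖ zone Q| = |zone P| − |zone P∩zone Q| = 6 − 2 = 4.00.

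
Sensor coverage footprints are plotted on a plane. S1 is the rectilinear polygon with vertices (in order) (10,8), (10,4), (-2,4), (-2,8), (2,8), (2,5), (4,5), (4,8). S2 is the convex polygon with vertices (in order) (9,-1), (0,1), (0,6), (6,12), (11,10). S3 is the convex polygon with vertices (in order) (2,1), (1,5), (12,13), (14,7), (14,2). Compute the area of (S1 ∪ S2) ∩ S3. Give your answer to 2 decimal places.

The region (S1 ∪ S2) ∩ S3 is the polygon with vertices (9.909,4), (9.477,1.623), (2,1), (1,5), (8.984,10.806), (11,10), (10,4.5), (10,4).
By the shoelace formula its area is 62.44.

62.44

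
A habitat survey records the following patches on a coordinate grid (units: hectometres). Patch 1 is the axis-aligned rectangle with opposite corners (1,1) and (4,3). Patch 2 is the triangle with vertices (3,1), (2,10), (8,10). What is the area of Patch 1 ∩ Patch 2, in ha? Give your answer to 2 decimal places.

1.32

The intersection is the polygon with vertices (4,3), (4,2.8), (3,1), (2.778,3).
By the shoelace formula its area is 1.32.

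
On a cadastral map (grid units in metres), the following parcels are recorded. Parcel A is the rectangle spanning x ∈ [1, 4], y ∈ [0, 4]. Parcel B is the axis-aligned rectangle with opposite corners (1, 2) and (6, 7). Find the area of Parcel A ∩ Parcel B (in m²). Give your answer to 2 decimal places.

|Parcel A∩Parcel B|: x∈[1,4], y∈[2,4] → 3·2 = 6.

6.00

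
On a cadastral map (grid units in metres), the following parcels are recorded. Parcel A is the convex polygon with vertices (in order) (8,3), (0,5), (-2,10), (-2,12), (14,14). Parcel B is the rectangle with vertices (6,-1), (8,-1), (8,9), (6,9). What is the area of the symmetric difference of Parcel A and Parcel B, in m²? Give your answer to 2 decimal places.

|Parcel A| = 110, |Parcel B| = 20, |Parcel A∩Parcel B| = 11.5.
|Parcel A △ Parcel B| = |Parcel A| + |Parcel B| − 2·|Parcel A∩Parcel B| = 110 + 20 − 23 = 107.00.

107.00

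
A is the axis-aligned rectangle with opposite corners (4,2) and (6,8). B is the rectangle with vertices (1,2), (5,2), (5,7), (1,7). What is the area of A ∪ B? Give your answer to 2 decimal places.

By inclusion–exclusion:
Individual areas: |A| = 12, |B| = 20.
|A∩B|: x∈[4,5], y∈[2,7] → 1·5 = 5.
|A ∪ B| = 32 − 5 = 27.00.

27.00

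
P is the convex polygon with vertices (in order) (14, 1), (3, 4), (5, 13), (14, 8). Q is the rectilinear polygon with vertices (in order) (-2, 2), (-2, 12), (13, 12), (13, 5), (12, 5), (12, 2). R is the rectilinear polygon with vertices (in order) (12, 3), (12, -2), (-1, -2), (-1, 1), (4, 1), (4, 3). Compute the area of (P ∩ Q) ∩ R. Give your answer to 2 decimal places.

3.50

The region (P ∩ Q) ∩ R is the polygon with vertices (12,2), (10.333,2), (6.667,3), (12,3).
By the shoelace formula its area is 3.50.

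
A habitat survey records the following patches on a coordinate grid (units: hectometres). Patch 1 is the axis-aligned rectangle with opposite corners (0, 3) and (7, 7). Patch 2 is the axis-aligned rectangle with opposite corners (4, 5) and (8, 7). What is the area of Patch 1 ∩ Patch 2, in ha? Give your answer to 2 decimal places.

|Patch 1∩Patch 2|: x∈[4,7], y∈[5,7] → 3·2 = 6.

6.00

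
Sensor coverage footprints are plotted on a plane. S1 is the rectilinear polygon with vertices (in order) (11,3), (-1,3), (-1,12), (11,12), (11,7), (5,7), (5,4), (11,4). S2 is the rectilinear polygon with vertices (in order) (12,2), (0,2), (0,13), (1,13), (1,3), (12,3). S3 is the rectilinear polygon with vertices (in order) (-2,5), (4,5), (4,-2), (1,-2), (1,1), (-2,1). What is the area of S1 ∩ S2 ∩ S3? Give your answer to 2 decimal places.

2.00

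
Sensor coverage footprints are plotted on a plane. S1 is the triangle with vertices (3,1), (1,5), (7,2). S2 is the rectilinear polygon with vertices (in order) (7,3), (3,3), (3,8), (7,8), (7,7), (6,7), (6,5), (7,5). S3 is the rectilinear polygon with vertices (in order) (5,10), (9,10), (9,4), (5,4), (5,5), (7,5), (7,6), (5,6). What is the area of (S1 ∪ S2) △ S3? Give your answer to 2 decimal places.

|S1 ∪ S2| = 26.
|(S1 ∪ S2) ∩ S3| = 5.
|(S1 ∪ S2) △ S3| = 26 + 22 − 10 = 38.00.

38.00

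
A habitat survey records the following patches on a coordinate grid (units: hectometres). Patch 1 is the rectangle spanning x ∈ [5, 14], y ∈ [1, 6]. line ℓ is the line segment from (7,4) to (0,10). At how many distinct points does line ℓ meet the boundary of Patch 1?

The segment meets the boundary at (5,5.714).

1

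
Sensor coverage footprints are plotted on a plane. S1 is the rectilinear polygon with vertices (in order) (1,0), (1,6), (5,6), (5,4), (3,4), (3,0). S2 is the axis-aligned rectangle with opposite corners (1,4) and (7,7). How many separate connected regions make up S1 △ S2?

S1 △ S2 splits into 2 disjoint pieces (area 8, area 10).

2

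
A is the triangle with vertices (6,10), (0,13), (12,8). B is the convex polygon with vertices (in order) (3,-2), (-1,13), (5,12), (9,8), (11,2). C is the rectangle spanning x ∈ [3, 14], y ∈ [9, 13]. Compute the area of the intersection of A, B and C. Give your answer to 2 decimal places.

1.66

The intersection is the polygon with vertices (6.857,10.143), (7.5,9.5), (6,10), (3,11.5), (3,11.75).
By the shoelace formula its area is 1.66.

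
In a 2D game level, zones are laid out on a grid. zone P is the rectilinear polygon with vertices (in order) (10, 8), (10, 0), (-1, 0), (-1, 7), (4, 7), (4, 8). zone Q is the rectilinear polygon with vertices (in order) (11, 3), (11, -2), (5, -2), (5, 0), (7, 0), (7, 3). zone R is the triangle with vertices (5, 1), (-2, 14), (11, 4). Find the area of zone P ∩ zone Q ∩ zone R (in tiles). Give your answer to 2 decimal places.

1.00

The intersection is the polygon with vertices (7,3), (9,3), (7,2).
By the shoelace formula its area is 1.00.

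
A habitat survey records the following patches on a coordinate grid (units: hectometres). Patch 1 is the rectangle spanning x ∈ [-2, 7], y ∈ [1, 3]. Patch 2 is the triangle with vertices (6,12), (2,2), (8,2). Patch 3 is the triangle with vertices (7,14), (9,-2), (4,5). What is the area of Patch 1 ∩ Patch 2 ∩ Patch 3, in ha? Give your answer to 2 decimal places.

1.21

The intersection is the polygon with vertices (7,2), (6.143,2), (5.429,3), (7,3).
By the shoelace formula its area is 1.21.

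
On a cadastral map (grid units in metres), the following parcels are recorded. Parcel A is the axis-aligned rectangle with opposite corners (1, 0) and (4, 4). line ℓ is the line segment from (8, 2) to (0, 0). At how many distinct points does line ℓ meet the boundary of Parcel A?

The segment meets the boundary at (1,0.25), (4,1).

2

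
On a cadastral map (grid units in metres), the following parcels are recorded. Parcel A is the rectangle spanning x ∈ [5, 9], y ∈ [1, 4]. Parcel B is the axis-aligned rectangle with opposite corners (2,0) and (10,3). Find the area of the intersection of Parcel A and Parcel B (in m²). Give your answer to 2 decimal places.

|Parcel A∩Parcel B|: x∈[5,9], y∈[1,3] → 4·2 = 8.

8.00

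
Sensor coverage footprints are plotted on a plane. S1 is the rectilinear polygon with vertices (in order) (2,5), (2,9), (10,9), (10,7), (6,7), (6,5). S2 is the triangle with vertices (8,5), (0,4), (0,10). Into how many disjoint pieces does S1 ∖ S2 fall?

1

S1 ∖ S2 is a single connected region.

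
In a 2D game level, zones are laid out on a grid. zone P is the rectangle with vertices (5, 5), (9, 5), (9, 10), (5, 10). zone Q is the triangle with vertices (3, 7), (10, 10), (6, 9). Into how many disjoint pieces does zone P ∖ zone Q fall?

2

zone P ∖ zone Q splits into 2 disjoint pieces (area 14.8571, area 3.2083).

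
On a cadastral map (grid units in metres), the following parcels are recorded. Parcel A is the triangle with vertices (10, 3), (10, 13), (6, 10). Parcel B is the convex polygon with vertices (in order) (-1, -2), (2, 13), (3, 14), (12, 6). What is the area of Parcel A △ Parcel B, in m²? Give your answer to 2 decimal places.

91.96

|Parcel A| = 20, |Parcel B| = 94, |Parcel A∩Parcel B| = 11.0182.
|Parcel A △ Parcel B| = |Parcel A| + |Parcel B| − 2·|Parcel A∩Parcel B| = 20 + 94 − 22.0364 = 91.96.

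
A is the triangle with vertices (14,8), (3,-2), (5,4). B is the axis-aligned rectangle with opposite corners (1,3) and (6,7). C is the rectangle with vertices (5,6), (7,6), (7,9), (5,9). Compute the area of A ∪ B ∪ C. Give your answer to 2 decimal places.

By inclusion–exclusion:
Individual areas: |A| = 23, |B| = 20, |C| = 6.
|A∩B| = 1.3889.
|A∩C| = 0.
|B∩C|: x∈[5,6], y∈[6,7] → 1·1 = 1.
|A∩B∩C| = 0.
|A ∪ B ∪ C| = 49 − 2.3889 + 0 = 46.61.

46.61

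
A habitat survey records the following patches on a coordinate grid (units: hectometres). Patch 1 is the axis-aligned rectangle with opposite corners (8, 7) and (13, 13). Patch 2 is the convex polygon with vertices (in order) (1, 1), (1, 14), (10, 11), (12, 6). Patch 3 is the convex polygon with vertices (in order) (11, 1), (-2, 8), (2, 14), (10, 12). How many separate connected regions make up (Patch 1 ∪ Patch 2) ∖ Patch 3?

(Patch 1 ∪ Patch 2) ∖ Patch 3 splits into 3 disjoint pieces (area 20.1254, area 14.5991, area 0.6136).

3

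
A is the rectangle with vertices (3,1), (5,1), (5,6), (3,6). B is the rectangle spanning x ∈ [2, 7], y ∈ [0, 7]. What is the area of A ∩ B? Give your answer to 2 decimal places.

10.00

|A∩B|: x∈[3,5], y∈[1,6] → 2·5 = 10.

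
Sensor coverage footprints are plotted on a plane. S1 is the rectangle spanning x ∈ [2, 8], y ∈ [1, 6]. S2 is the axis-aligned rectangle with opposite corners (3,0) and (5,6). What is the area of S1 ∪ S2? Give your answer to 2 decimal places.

By inclusion–exclusion:
Individual areas: |S1| = 30, |S2| = 12.
|S1∩S2|: x∈[3,5], y∈[1,6] → 2·5 = 10.
|S1 ∪ S2| = 42 − 10 = 32.00.

32.00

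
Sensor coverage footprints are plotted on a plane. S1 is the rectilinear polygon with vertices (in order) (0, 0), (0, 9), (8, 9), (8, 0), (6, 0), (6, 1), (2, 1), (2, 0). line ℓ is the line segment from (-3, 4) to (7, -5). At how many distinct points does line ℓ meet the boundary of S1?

The segment meets the boundary at (1.444,0), (0,1.3).

2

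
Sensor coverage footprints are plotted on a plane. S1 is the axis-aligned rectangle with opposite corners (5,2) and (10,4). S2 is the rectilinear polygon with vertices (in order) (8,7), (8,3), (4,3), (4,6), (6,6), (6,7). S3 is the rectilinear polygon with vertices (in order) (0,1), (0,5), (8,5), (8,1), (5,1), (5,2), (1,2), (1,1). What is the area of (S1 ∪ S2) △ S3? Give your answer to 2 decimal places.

|S1 ∪ S2| = 21.
|(S1 ∪ S2) ∩ S3| = 11.
|(S1 ∪ S2) △ S3| = 21 + 28 − 22 = 27.00.

27.00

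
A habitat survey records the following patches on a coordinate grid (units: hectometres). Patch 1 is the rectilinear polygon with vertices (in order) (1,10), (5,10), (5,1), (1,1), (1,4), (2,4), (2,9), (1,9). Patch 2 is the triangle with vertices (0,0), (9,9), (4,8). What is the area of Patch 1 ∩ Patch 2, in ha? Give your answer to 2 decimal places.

The intersection is the polygon with vertices (5,5), (1,1), (1,2), (2,4), (4,8), (5,8.2).
By the shoelace formula its area is 11.10.

11.10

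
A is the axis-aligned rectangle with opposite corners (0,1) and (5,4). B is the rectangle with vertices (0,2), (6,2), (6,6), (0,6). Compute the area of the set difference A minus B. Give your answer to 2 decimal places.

5.00

|A∩B|: x∈[0,5], y∈[2,4] → 5·2 = 10.
|A| = 15.
|A ∖ B| = |A| − |A∩B| = 15 − 10 = 5.00.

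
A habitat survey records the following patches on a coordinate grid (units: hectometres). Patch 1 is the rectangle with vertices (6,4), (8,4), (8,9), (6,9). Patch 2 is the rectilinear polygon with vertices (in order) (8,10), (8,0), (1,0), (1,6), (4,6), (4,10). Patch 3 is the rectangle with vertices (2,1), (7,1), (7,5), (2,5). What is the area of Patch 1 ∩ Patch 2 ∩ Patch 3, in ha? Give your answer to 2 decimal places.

The intersection is the polygon with vertices (6,4), (6,5), (7,5), (7,4).
By the shoelace formula its area is 1.00.

1.00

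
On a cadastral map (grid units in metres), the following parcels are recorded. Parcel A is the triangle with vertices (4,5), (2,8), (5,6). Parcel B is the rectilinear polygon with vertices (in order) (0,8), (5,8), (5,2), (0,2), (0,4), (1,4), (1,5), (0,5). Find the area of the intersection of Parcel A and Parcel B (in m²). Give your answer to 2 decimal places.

The intersection is the polygon with vertices (2,8), (5,6), (4,5).
By the shoelace formula its area is 2.50.

2.50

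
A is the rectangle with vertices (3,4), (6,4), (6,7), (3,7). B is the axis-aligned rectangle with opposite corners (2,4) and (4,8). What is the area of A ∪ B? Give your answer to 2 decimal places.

By inclusion–exclusion:
Individual areas: |A| = 9, |B| = 8.
|A∩B|: x∈[3,4], y∈[4,7] → 1·3 = 3.
|A ∪ B| = 17 − 3 = 14.00.

14.00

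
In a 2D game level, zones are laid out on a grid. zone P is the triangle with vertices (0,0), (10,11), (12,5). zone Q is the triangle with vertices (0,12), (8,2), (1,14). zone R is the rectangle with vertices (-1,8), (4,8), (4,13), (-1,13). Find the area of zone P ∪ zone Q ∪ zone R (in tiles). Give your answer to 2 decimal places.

69.15

By inclusion–exclusion:
Individual areas: |zone P| = 41, |zone Q| = 13, |zone R| = 25.
|zone P∩zone Q| = 1.5069.
|zone P∩zone R| = 0.
|zone Q∩zone R| = 8.344.
|zone P∩zone Q∩zone R| = 0.
|zone P ∪ zone Q ∪ zone R| = 79 − 9.8509 + 0 = 69.15.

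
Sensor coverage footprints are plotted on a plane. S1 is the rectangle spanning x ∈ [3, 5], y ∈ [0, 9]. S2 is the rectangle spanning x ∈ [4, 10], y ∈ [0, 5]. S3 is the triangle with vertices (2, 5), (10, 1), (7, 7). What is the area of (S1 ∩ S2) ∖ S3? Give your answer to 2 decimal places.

3.75

|S1 ∩ S2| = 5.
|(S1 ∩ S2) ∩ S3| = 1.25.
|(S1 ∩ S2) ∖ S3| = 5 − 1.25 = 3.75.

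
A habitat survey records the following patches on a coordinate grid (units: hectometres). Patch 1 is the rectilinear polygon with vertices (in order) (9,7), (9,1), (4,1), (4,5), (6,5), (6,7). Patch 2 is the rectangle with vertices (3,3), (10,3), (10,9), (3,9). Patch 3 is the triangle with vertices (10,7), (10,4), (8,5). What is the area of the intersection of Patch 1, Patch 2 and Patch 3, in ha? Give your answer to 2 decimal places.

The intersection is the polygon with vertices (9,4.5), (8,5), (9,6).
By the shoelace formula its area is 0.75.

0.75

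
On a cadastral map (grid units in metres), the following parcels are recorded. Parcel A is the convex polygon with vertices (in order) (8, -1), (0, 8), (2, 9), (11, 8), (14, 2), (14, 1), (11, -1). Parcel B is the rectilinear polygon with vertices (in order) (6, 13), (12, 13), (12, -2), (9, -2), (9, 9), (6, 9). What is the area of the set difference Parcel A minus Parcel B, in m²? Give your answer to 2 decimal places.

57.61

|Parcel A| = 83.5, |Parcel A∩Parcel B| = 25.8889.
|Parcel A ∖ Parcel B| = |Parcel A| − |Parcel A∩Parcel B| = 83.5 − 25.8889 = 57.61.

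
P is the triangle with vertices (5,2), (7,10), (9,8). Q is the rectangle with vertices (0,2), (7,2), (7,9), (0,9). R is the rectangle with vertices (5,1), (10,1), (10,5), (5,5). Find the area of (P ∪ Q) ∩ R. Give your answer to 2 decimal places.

The region (P ∪ Q) ∩ R is the polygon with vertices (7,2), (5,2), (5,5), (7,5).
By the shoelace formula its area is 6.00.

6.00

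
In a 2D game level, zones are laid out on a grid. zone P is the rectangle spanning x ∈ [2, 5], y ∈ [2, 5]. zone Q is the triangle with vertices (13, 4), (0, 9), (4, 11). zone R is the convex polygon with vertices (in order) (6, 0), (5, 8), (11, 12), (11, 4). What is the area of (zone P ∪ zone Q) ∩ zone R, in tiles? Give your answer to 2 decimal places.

The region (zone P ∪ zone Q) ∩ zone R is the polygon with vertices (11,5.556), (11,4.769), (5.121,7.03), (5,8), (6.538,9.026).
By the shoelace formula its area is 10.03.

10.03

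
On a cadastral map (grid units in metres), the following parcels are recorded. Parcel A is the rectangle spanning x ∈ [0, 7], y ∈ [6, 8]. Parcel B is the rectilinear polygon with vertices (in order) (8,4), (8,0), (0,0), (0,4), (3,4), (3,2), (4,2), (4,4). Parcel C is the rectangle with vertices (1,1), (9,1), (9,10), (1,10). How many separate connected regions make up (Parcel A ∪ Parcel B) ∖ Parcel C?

2

(Parcel A ∪ Parcel B) ∖ Parcel C splits into 2 disjoint pieces (area 2, area 11).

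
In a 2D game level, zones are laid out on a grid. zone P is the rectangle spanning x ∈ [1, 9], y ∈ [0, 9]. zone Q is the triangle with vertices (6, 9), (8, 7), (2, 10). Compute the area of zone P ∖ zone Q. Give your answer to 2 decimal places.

|zone P| = 72, |zone P∩zone Q| = 2.
|zone P ∖ zone Q| = |zone P| − |zone P∩zone Q| = 72 − 2 = 70.00.

70.00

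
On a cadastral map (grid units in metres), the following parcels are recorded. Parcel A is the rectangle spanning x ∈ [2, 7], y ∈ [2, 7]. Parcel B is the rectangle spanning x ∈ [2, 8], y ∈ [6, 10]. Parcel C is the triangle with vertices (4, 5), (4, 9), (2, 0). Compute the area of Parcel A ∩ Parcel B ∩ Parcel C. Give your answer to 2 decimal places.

0.56

The intersection is the polygon with vertices (3.333,6), (3.556,7), (4,7), (4,6).
By the shoelace formula its area is 0.56.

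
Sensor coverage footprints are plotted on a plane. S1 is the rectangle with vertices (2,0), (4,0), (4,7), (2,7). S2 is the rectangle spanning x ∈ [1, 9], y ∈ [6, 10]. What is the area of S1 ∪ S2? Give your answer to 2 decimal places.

44.00

By inclusion–exclusion:
Individual areas: |S1| = 14, |S2| = 32.
|S1∩S2|: x∈[2,4], y∈[6,7] → 2·1 = 2.
|S1 ∪ S2| = 46 − 2 = 44.00.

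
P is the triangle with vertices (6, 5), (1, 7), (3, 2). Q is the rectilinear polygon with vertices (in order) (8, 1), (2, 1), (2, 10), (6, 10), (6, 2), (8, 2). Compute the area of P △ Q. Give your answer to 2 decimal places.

|P| = 10.5, |Q| = 38, |P∩Q| = 9.45.
|P △ Q| = |P| + |Q| − 2·|P∩Q| = 10.5 + 38 − 18.9 = 29.60.

29.60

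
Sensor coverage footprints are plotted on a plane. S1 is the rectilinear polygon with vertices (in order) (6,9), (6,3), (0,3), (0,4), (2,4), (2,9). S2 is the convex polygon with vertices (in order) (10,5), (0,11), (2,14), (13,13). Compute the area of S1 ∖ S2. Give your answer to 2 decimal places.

23.87

|S1| = 26, |S1∩S2| = 2.1333.
|S1 ∖ S2| = |S1| − |S1∩S2| = 26 − 2.1333 = 23.87.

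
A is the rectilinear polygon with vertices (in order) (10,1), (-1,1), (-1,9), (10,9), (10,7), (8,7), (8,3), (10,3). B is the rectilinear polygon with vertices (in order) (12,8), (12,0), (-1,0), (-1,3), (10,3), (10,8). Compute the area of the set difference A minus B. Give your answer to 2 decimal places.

|A| = 80, |A∩B| = 22.
|A ∖ B| = |A| − |A∩B| = 80 − 22 = 58.00.

58.00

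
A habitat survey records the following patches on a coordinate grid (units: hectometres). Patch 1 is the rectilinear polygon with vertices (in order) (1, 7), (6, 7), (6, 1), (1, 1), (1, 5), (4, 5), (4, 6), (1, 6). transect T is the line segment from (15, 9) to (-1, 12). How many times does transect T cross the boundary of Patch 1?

0

The segment lies entirely outside Patch 1 and never meets its boundary.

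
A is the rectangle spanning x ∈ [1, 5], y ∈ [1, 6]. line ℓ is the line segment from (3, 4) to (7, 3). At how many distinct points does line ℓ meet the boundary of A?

1

The segment meets the boundary at (5,3.5).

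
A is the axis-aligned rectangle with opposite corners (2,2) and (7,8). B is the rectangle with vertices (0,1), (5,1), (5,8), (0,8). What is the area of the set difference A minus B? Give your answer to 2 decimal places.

|A∩B|: x∈[2,5], y∈[2,8] → 3·6 = 18.
|A| = 30.
|A ∖ B| = |A| − |A∩B| = 30 − 18 = 12.00.

12.00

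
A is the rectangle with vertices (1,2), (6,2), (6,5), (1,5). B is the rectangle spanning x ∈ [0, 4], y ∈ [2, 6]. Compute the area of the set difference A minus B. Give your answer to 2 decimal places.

6.00

|A∩B|: x∈[1,4], y∈[2,5] → 3·3 = 9.
|A| = 15.
|A ∖ B| = |A| − |A∩B| = 15 − 9 = 6.00.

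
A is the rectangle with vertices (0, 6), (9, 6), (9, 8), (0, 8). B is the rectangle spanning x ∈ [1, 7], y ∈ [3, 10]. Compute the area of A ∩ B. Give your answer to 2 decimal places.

12.00

|A∩B|: x∈[1,7], y∈[6,8] → 6·2 = 12.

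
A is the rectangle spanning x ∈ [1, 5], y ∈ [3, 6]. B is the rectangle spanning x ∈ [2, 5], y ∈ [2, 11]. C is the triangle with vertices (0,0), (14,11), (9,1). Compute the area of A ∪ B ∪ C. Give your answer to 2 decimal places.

By inclusion–exclusion:
Individual areas: |A| = 12, |B| = 27, |C| = 42.5.
|A∩B|: x∈[2,5], y∈[3,6] → 3·3 = 9.
|A∩C| = 0.5487.
|B∩C| = 2.3669.
|A∩B∩C| = 0.5487.
|A ∪ B ∪ C| = 81.5 − 11.9156 + 0.5487 = 70.13.

70.13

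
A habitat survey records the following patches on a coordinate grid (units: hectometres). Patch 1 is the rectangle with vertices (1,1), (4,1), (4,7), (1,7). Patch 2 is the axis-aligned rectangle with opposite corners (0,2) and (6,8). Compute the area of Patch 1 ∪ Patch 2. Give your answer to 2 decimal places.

By inclusion–exclusion:
Individual areas: |Patch 1| = 18, |Patch 2| = 36.
|Patch 1∩Patch 2|: x∈[1,4], y∈[2,7] → 3·5 = 15.
|Patch 1 ∪ Patch 2| = 54 − 15 = 39.00.

39.00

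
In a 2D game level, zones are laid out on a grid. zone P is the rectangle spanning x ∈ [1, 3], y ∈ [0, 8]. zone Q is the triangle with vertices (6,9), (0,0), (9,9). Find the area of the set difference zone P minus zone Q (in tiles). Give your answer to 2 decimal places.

14.00

|zone P| = 16, |zone P∩zone Q| = 2.
|zone P ∖ zone Q| = |zone P| − |zone P∩zone Q| = 16 − 2 = 14.00.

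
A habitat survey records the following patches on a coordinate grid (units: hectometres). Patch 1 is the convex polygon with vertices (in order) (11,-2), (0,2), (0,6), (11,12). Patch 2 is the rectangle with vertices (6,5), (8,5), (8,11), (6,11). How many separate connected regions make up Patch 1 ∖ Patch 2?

Patch 1 ∖ Patch 2 is a single connected region.

1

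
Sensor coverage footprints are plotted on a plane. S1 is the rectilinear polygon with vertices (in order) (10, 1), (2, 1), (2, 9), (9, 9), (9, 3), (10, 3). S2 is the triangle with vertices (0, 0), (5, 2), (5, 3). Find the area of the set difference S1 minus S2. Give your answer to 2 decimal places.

55.95

|S1| = 58, |S1∩S2| = 2.05.
|S1 ∖ S2| = |S1| − |S1∩S2| = 58 − 2.05 = 55.95.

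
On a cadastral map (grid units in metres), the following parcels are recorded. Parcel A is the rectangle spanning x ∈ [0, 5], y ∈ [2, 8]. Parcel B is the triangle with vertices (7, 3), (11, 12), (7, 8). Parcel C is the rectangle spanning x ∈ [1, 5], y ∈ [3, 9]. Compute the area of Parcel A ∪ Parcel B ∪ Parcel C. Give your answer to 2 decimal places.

44.00

By inclusion–exclusion:
Individual areas: |Parcel A| = 30, |Parcel B| = 10, |Parcel C| = 24.
|Parcel A∩Parcel B| = 0.
|Parcel A∩Parcel C|: x∈[1,5], y∈[3,8] → 4·5 = 20.
|Parcel B∩Parcel C| = 0.
|Parcel A∩Parcel B∩Parcel C| = 0.
|Parcel A ∪ Parcel B ∪ Parcel C| = 64 − 20 + 0 = 44.00.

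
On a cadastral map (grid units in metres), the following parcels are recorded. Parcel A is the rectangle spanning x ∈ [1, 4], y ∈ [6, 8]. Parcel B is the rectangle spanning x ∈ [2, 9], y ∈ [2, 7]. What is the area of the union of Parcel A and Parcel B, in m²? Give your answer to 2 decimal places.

39.00

By inclusion–exclusion:
Individual areas: |Parcel A| = 6, |Parcel B| = 35.
|Parcel A∩Parcel B|: x∈[2,4], y∈[6,7] → 2·1 = 2.
|Parcel A ∪ Parcel B| = 41 − 2 = 39.00.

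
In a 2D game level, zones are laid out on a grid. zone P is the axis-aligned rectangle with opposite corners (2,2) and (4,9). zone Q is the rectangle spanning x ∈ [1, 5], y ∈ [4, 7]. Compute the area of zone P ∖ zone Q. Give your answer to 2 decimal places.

|zone P∩zone Q|: x∈[2,4], y∈[4,7] → 2·3 = 6.
|zone P| = 14.
|zone P ∖ zone Q| = |zone P| − |zone P∩zone Q| = 14 − 6 = 8.00.

8.00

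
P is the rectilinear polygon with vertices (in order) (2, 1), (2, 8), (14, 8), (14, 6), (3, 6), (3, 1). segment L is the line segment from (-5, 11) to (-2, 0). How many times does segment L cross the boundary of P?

The segment lies entirely outside P and never meets its boundary.

0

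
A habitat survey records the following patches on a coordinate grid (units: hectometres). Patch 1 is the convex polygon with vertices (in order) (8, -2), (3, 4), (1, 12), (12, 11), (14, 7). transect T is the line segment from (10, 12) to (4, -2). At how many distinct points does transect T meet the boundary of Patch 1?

2

The segment meets the boundary at (5.358,1.17), (9.662,11.213).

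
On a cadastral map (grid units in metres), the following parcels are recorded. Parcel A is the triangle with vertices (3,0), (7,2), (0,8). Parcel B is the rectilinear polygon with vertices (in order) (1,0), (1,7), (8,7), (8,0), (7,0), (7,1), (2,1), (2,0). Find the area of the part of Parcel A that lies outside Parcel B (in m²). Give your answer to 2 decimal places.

|Parcel A| = 19, |Parcel A∩Parcel B| = 16.8958.
|Parcel A ∖ Parcel B| = |Parcel A| − |Parcel A∩Parcel B| = 19 − 16.8958 = 2.10.

2.10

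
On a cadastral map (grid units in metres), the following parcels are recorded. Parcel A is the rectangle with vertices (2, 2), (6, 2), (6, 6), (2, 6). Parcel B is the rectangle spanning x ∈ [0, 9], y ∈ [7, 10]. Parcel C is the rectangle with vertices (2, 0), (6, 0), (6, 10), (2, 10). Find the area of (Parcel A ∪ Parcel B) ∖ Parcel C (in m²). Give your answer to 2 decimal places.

|Parcel A ∪ Parcel B| = 43.
|(Parcel A ∪ Parcel B) ∩ Parcel C| = 28.
|(Parcel A ∪ Parcel B) ∖ Parcel C| = 43 − 28 = 15.00.

15.00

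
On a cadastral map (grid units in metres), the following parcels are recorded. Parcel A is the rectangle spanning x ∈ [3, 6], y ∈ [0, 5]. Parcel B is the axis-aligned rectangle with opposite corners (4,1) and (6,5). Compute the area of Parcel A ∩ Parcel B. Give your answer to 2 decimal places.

|Parcel A∩Parcel B|: x∈[4,6], y∈[1,5] → 2·4 = 8.

8.00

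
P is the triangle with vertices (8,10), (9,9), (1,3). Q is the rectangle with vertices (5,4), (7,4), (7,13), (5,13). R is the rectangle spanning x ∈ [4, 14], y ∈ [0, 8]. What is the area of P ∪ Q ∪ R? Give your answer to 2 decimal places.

93.46

By inclusion–exclusion:
Individual areas: |P| = 7, |Q| = 18, |R| = 80.
|P∩Q| = 2.5.
|P∩R| = 3.0417.
|Q∩R|: x∈[5,7], y∈[4,8] → 2·4 = 8.
|P∩Q∩R| = 2.
|P ∪ Q ∪ R| = 105 − 13.5417 + 2 = 93.46.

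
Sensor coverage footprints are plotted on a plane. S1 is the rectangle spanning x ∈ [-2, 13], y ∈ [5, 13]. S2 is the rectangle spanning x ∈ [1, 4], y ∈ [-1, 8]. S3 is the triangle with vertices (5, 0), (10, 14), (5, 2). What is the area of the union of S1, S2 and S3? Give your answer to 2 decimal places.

By inclusion–exclusion:
Individual areas: |S1| = 120, |S2| = 27, |S3| = 5.
|S1∩S2|: x∈[1,4], y∈[5,8] → 3·3 = 9.
|S1∩S3| = 2.381.
|S2∩S3| = 0.
|S1∩S2∩S3| = 0.
|S1 ∪ S2 ∪ S3| = 152 − 11.381 + 0 = 140.62.

140.62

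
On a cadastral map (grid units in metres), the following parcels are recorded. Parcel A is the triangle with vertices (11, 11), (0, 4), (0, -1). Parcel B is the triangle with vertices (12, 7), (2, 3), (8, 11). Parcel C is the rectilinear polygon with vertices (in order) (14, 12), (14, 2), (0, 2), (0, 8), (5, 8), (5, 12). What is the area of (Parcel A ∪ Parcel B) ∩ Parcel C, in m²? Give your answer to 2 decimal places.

|Parcel A ∪ Parcel B| = 43.7866.
|(Parcel A ∪ Parcel B) ∩ Parcel C| = 39.66.

39.66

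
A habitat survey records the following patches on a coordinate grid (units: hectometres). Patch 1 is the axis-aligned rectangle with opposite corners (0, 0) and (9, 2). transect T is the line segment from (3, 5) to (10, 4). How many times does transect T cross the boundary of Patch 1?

0

The segment lies entirely outside Patch 1 and never meets its boundary.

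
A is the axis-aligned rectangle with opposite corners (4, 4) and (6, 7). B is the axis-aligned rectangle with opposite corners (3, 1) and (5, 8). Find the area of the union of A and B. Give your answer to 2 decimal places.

By inclusion–exclusion:
Individual areas: |A| = 6, |B| = 14.
|A∩B|: x∈[4,5], y∈[4,7] → 1·3 = 3.
|A ∪ B| = 20 − 3 = 17.00.

17.00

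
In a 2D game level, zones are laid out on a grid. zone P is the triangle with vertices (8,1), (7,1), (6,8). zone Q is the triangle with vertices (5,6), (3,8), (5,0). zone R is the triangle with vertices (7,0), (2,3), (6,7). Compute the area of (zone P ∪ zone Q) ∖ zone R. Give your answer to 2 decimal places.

6.11

|zone P ∪ zone Q| = 9.5.
|(zone P ∪ zone Q) ∩ zone R| = 3.3882.
|(zone P ∪ zone Q) ∖ zone R| = 9.5 − 3.3882 = 6.11.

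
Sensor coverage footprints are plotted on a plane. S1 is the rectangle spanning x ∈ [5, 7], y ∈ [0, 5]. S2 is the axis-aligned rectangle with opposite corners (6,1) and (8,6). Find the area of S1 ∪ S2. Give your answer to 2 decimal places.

16.00

By inclusion–exclusion:
Individual areas: |S1| = 10, |S2| = 10.
|S1∩S2|: x∈[6,7], y∈[1,5] → 1·4 = 4.
|S1 ∪ S2| = 20 − 4 = 16.00.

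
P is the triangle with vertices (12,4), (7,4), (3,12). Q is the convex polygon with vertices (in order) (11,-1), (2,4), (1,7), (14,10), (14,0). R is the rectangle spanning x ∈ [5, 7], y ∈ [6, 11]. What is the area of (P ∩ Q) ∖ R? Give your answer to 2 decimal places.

12.11

|P ∩ Q| = 15.4185.
|(P ∩ Q) ∩ R| = 3.309.
|(P ∩ Q) ∖ R| = 15.4185 − 3.309 = 12.11.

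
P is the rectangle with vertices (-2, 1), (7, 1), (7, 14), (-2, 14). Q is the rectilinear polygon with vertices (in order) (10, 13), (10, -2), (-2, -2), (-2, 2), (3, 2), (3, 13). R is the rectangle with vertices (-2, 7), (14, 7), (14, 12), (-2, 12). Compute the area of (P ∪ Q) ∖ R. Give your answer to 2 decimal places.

129.00

|P ∪ Q| = 189.
|(P ∪ Q) ∩ R| = 60.
|(P ∪ Q) ∖ R| = 189 − 60 = 129.00.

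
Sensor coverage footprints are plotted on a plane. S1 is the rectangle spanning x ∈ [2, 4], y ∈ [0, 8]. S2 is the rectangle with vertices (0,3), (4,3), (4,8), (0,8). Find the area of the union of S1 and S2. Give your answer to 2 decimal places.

By inclusion–exclusion:
Individual areas: |S1| = 16, |S2| = 20.
|S1∩S2|: x∈[2,4], y∈[3,8] → 2·5 = 10.
|S1 ∪ S2| = 36 − 10 = 26.00.

26.00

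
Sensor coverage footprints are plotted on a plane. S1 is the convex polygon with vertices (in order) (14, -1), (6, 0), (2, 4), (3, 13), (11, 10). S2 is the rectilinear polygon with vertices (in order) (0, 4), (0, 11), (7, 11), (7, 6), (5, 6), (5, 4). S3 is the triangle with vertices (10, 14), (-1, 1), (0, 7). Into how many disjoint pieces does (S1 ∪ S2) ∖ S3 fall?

(S1 ∪ S2) ∖ S3 splits into 2 disjoint pieces (area 89.7748, area 16.1466).

2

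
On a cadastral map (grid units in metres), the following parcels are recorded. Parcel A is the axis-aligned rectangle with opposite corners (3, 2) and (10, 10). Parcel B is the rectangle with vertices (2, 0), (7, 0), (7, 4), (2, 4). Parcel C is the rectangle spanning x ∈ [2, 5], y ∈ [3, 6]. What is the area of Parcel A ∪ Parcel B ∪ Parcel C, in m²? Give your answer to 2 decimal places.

By inclusion–exclusion:
Individual areas: |Parcel A| = 56, |Parcel B| = 20, |Parcel C| = 9.
|Parcel A∩Parcel B|: x∈[3,7], y∈[2,4] → 4·2 = 8.
|Parcel A∩Parcel C|: x∈[3,5], y∈[3,6] → 2·3 = 6.
|Parcel B∩Parcel C|: x∈[2,5], y∈[3,4] → 3·1 = 3.
|Parcel A∩Parcel B∩Parcel C| = 2.
|Parcel A ∪ Parcel B ∪ Parcel C| = 85 − 17 + 2 = 70.00.

70.00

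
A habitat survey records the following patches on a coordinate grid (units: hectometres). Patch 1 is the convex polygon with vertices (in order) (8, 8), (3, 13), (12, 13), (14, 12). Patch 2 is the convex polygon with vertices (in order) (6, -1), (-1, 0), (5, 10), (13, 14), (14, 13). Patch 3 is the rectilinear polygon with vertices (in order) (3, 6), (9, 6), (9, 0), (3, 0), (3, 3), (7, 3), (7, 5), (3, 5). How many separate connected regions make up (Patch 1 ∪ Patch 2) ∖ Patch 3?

1

(Patch 1 ∪ Patch 2) ∖ Patch 3 is a single connected region.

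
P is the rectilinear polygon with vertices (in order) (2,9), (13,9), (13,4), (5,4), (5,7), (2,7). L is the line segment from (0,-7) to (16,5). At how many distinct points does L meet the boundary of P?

The segment lies entirely outside P and never meets its boundary.

0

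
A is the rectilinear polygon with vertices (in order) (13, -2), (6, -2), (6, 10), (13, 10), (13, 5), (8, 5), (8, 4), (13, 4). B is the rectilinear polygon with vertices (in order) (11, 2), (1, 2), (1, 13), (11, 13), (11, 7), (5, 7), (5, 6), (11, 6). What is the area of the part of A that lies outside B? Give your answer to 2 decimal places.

47.00

|A| = 79, |A∩B| = 32.
|A ∖ B| = |A| − |A∩B| = 79 − 32 = 47.00.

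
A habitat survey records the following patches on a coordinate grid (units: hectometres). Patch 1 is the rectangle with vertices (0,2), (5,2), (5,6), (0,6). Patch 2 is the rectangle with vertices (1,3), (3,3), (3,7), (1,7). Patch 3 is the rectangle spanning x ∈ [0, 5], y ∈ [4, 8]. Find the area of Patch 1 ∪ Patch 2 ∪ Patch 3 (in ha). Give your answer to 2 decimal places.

30.00

By inclusion–exclusion:
Individual areas: |Patch 1| = 20, |Patch 2| = 8, |Patch 3| = 20.
|Patch 1∩Patch 2|: x∈[1,3], y∈[3,6] → 2·3 = 6.
|Patch 1∩Patch 3|: x∈[0,5], y∈[4,6] → 5·2 = 10.
|Patch 2∩Patch 3|: x∈[1,3], y∈[4,7] → 2·3 = 6.
|Patch 1∩Patch 2∩Patch 3| = 4.
|Patch 1 ∪ Patch 2 ∪ Patch 3| = 48 − 22 + 4 = 30.00.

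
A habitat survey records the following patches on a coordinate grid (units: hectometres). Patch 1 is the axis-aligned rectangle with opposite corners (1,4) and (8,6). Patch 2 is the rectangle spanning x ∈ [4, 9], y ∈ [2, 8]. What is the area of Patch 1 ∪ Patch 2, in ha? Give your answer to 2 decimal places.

36.00

By inclusion–exclusion:
Individual areas: |Patch 1| = 14, |Patch 2| = 30.
|Patch 1∩Patch 2|: x∈[4,8], y∈[4,6] → 4·2 = 8.
|Patch 1 ∪ Patch 2| = 44 − 8 = 36.00.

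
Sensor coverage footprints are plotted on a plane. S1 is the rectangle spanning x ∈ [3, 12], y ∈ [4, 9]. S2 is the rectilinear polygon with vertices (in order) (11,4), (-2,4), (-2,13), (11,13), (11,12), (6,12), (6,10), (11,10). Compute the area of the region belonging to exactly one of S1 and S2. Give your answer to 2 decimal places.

72.00

|S1| = 45, |S2| = 107, |S1∩S2| = 40.
|S1 △ S2| = |S1| + |S2| − 2·|S1∩S2| = 45 + 107 − 80 = 72.00.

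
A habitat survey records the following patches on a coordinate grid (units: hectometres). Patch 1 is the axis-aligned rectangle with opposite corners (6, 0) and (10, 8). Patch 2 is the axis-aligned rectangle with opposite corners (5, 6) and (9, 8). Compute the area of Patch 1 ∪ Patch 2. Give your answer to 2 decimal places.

By inclusion–exclusion:
Individual areas: |Patch 1| = 32, |Patch 2| = 8.
|Patch 1∩Patch 2|: x∈[6,9], y∈[6,8] → 3·2 = 6.
|Patch 1 ∪ Patch 2| = 40 − 6 = 34.00.

34.00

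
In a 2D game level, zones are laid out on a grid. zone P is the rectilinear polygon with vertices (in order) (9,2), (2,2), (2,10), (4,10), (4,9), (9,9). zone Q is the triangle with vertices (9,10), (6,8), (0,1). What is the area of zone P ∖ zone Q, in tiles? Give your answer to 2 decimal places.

47.08

|zone P| = 51, |zone P∩zone Q| = 3.9167.
|zone P ∖ zone Q| = |zone P| − |zone P∩zone Q| = 51 − 3.9167 = 47.08.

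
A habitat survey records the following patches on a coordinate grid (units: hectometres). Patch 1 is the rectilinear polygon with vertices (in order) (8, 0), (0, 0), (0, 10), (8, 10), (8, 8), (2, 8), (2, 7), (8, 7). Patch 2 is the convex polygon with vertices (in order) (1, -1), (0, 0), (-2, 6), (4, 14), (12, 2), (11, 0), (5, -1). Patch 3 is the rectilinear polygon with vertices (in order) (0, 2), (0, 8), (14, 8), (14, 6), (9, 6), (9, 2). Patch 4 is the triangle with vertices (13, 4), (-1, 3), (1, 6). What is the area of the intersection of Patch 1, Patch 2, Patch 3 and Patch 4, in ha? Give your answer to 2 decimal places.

The intersection is the polygon with vertices (8,3.643), (0,3.071), (0,4.5), (1,6), (8,4.833).
By the shoelace formula its area is 16.31.

16.31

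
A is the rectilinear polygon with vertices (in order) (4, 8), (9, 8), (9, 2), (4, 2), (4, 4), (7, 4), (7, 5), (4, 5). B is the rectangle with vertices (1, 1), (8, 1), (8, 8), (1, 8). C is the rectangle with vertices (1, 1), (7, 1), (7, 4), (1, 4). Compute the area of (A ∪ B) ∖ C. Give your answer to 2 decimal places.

37.00

|A ∪ B| = 55.
|(A ∪ B) ∩ C| = 18.
|(A ∪ B) ∖ C| = 55 − 18 = 37.00.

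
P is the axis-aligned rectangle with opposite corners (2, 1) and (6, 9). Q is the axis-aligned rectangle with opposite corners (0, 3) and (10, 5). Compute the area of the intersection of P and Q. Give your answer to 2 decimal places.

|P∩Q|: x∈[2,6], y∈[3,5] → 4·2 = 8.

8.00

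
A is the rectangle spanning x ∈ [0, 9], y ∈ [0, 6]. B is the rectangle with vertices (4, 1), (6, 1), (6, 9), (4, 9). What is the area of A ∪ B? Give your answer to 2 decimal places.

60.00

By inclusion–exclusion:
Individual areas: |A| = 54, |B| = 16.
|A∩B|: x∈[4,6], y∈[1,6] → 2·5 = 10.
|A ∪ B| = 70 − 10 = 60.00.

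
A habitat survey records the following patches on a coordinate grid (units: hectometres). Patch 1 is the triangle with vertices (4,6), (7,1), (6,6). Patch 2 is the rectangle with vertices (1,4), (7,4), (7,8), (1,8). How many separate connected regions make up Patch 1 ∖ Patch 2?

Patch 1 ∖ Patch 2 is a single connected region.

1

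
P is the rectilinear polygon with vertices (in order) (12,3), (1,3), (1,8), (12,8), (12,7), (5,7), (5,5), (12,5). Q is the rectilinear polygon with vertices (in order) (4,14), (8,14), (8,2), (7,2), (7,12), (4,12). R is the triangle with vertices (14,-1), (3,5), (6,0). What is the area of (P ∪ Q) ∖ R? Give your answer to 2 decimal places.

52.99

|P ∪ Q| = 56.
|(P ∪ Q) ∩ R| = 3.0121.
|(P ∪ Q) ∖ R| = 56 − 3.0121 = 52.99.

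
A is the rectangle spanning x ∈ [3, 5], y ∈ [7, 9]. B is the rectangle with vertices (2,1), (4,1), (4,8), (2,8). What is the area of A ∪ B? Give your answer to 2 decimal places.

17.00

By inclusion–exclusion:
Individual areas: |A| = 4, |B| = 14.
|A∩B|: x∈[3,4], y∈[7,8] → 1·1 = 1.
|A ∪ B| = 18 − 1 = 17.00.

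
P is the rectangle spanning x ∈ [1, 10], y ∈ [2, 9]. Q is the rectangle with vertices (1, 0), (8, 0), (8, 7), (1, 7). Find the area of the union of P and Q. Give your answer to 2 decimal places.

77.00

By inclusion–exclusion:
Individual areas: |P| = 63, |Q| = 49.
|P∩Q|: x∈[1,8], y∈[2,7] → 7·5 = 35.
|P ∪ Q| = 112 − 35 = 77.00.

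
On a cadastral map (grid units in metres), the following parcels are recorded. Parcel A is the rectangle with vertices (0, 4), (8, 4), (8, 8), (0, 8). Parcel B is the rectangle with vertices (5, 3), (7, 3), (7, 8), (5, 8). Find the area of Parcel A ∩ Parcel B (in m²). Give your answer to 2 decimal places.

8.00

|Parcel A∩Parcel B|: x∈[5,7], y∈[4,8] → 2·4 = 8.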